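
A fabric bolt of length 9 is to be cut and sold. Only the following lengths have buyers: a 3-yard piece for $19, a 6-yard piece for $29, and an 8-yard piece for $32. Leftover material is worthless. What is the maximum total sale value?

57

Consider every possible first cut. best[k] is the best of p[i]+best[k−i] over all sellable i≤k.
best[1] = 0
best[2] = 0
best[3] = 19
best[4] = 19
best[5] = 19
best[6] = 38  (first piece 3, then best[3]=19)
best[7] = 38
best[8] = 38
best[9] = 57  (first piece 3, then best[6]=38)
One optimal cutting: 3 + 3 + 3 → $57.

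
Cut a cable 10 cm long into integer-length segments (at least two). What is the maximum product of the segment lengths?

Define f[k] = max over 1≤i<k of i · max(k−i, f[k−i]); the inner max lets the remainder stay uncut if that's better.
f[2] = 1*max(1,0) = 1*1 = 1
f[3] = max(1*2, 2*1) = 2
f[4] = max(1*3, 2*2, 3*1) = 4
f[5] = max(1*4, 2*3, 3*2, 4*1) = 6
f[6] = max(1*6, 2*4, 3*3, 4*2, 5*1) = 9
f[7] = max(1*9, 2*6, 3*4, 4*3, 5*2, 6*1) = 12
f[8] = max(1*12, 2*9, 3*6, …, 6*2, 7*1) = 18
f[9] = max(1*18, 2*12, 3*9, …, 7*2, 8*1) = 27
f[10] = max(1*27, 2*18, 3*12, …, 8*2, 9*1) = 36
One optimal split: 3 + 3 + 2 + 2; product 3*3*2*2 = 36.

36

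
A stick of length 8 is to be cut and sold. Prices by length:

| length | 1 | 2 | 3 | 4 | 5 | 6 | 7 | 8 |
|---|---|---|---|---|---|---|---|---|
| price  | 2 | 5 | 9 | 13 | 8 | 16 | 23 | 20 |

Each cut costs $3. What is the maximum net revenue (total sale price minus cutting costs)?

23

Build net[k] bottom-up: net[k] = max over allowed piece i of (p[i] + net[k−i]) − 3 per cut.
net[1] = 2
net[2] = max(2+2-3, 5+0) = 5
net[3] = max(2+5-3, 5+2-3, 9+0) = 9
net[4] = max(2+9-3, 5+5-3, 9+2-3, 13+0) = 13
net[5] = max(2+13-3, 5+9-3, 9+5-3, 13+2-3, 8+0) = 12
net[6] = max(2+12-3, 5+13-3, 9+9-3, 13+5-3, 8+2-3, 16+0) = 16
net[7] = max(2+16-3, 5+12-3, 9+13-3, …, 16+2-3, 23+0) = 23
net[8] = max(2+23-3, 5+16-3, 9+12-3, …, 23+2-3, 20+0) = 23
One optimal plan: pieces 4 + 4 (1 cut) → $26 − $3 = $23.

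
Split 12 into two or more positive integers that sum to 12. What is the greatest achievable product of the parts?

Define m[k] = max over 1≤i<k of i · max(k−i, m[k−i]); the inner max lets the remainder stay uncut if that's better.
m[2] = 1·max(1,0) = 1·1 = 1
m[3] = max(1·2, 2·1) = 2
m[4] = max(1·3, 2·2, 3·1) = 4
m[5] = max(1·4, 2·3, 3·2, 4·1) = 6
m[6] = max(1·6, 2·4, 3·3, 4·2, 5·1) = 9
m[7] = max(1·9, 2·6, 3·4, 4·3, 5·2, 6·1) = 12
m[8] = max(1·12, 2·9, 3·6, …, 6·2, 7·1) = 18
m[9] = max(1·18, 2·12, 3·9, …, 7·2, 8·1) = 27
m[10] = max(1·27, 2·18, 3·12, …, 8·2, 9·1) = 36
m[11] = max(1·36, 2·27, 3·18, …, 9·2, 10·1) = 54
m[12] = max(1·54, 2·36, 3·27, …, 10·2, 11·1) = 81
One optimal split: 3 + 3 + 3 + 3; product 3·3·3·3 = 81.

81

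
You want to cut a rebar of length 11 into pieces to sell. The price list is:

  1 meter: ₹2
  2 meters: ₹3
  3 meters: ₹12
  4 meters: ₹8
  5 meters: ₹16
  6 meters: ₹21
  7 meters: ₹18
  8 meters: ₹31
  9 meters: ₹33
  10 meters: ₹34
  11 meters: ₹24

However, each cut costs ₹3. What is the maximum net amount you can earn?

40

Build v[k] bottom-up: v[k] = max over allowed piece i of (p[i] + v[k−i]) − 3 per cut.
v[1] = 2
v[2] = max(2+2-3, 3+0) = 3
v[3] = max(2+3-3, 3+2-3, 12+0) = 12
v[4] = max(2+12-3, 3+3-3, 12+2-3, 8+0) = 11
v[5] = max(2+11-3, 3+12-3, 12+3-3, 8+2-3, 16+0) = 16
v[6] = max(2+16-3, 3+11-3, 12+12-3, 8+3-3, 16+2-3, 21+0) = 21
v[7] = max(2+21-3, 3+16-3, 12+11-3, …, 21+2-3, 18+0) = 20
v[8] = max(2+20-3, 3+21-3, 12+16-3, …, 18+2-3, 31+0) = 31
v[9] = max(2+31-3, 3+20-3, 12+21-3, …, 31+2-3, 33+0) = 33
v[10] = max(2+33-3, 3+31-3, 12+20-3, …, 33+2-3, 34+0) = 34
v[11] = max(2+34-3, 3+33-3, 12+31-3, …, 34+2-3, 24+0) = 40
One optimal plan: pieces 8 + 3 (1 cut) → ₹43 − ₹3 = ₹40.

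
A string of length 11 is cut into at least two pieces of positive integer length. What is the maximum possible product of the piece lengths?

54

Let P[k] be the best product for length k (with at least one cut). For each first piece i, the rest contributes max(k−i, P[k−i]).
Small cases: P[2]=1, P[3]=2, P[4]=4, P[5]=6, P[6]=9.
P[7] = 2×max(5,6) = 2×6 = 12
P[8] = 2×max(6,9) = 2×9 = 18
P[9] = 3×max(6,9) = 3×9 = 27
P[10] = 2×max(8,18) = 2×18 = 36
P[11] = 2×max(9,27) = 2×27 = 54
One optimal split: 3 + 3 + 3 + 2; product 3×3×3×2 = 54.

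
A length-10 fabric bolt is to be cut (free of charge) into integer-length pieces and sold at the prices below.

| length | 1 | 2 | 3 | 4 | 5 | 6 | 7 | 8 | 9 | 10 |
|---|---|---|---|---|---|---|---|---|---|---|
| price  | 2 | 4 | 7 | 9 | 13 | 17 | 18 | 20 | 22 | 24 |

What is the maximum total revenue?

Let best[k] be the best obtainable value from length k. For each k, try every first piece i and keep the best of price[i] + best[k−i].
best[1] = 2
best[2] = 4  (first piece 1, then best[1]=2)
best[3] = 7
best[4] = 9  (first piece 1, then best[3]=7)
best[5] = 13
best[6] = 17
best[7] = 19  (first piece 1, then best[6]=17)
best[8] = 21  (first piece 1, then best[7]=19)
best[9] = 24  (first piece 3, then best[6]=17)
best[10] = 26  (first piece 1, then best[9]=24)
One optimal cutting: 6 + 3 + 1 → $17 + $7 + $2 = $26.

26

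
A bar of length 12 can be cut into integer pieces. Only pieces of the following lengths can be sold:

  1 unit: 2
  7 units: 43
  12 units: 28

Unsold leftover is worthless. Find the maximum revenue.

53

Consider every possible first cut. best[k] is the best of p[i]+best[k−i] over all sellable i≤k.
best[1] = 2
best[2] = 4  (first piece 1, then best[1]=2)
best[3] = 6  (first piece 1, then best[2]=4)
best[4] = 8  (first piece 1, then best[3]=6)
best[5] = 10  (first piece 1, then best[4]=8)
best[6] = 12  (first piece 1, then best[5]=10)
best[7] = max(2+12, 43+0) = 43
best[8] = max(2+43, 43+2) = 45
best[9] = max(2+45, 43+4) = 47
best[10] = max(2+47, 43+6) = 49
best[11] = max(2+49, 43+8) = 51
best[12] = max(2+51, 43+10, 28+0) = 53
One optimal cutting: 7 + 1 + 1 + 1 + 1 + 1 → 53.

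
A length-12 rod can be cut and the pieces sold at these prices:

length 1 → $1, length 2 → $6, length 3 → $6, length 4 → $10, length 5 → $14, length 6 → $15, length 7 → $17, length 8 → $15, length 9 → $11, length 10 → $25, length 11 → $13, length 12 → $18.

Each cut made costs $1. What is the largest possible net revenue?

32

Consider every possible first cut. v[k] is the best of p[i]+v[k−i] over all sellable i≤k, charging 1 whenever i<k.
v[1] = 1
v[2] = max(1+1-1, 6+0) = 6
v[3] = max(1+6-1, 6+1-1, 6+0) = 6
v[4] = max(1+6-1, 6+6-1, 6+1-1, 10+0) = 11
v[5] = max(1+11-1, 6+6-1, 6+6-1, 10+1-1, 14+0) = 14
v[6] = max(1+14-1, 6+11-1, 6+6-1, 10+6-1, 14+1-1, 15+0) = 16
v[7] = max(1+16-1, 6+14-1, 6+11-1, …, 15+1-1, 17+0) = 19
v[8] = max(1+19-1, 6+16-1, 6+14-1, …, 17+1-1, 15+0) = 21
v[9] = max(1+21-1, 6+19-1, 6+16-1, …, 15+1-1, 11+0) = 24
v[10] = max(1+24-1, 6+21-1, 6+19-1, …, 11+1-1, 25+0) = 27
v[11] = max(1+27-1, 6+24-1, 6+21-1, …, 25+1-1, 13+0) = 29
v[12] = max(1+29-1, 6+27-1, 6+24-1, …, 13+1-1, 18+0) = 32
One optimal plan: pieces 5 + 5 + 2 (2 cuts) → $34 − $2 = $32.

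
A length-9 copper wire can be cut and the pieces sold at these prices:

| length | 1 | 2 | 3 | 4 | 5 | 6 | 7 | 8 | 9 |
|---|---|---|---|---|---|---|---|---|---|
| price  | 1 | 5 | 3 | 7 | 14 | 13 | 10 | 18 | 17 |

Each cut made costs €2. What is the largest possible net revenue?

20

Build r[k] bottom-up: r[k] = max over allowed piece i of (p[i] + r[k−i]) − 2 per cut.
r[1] = 1
r[2] = max(1+1-2, 5+0) = 5
r[3] = max(1+5-2, 5+1-2, 3+0) = 4
r[4] = max(1+4-2, 5+5-2, 3+1-2, 7+0) = 8
r[5] = max(1+8-2, 5+4-2, 3+5-2, 7+1-2, 14+0) = 14
r[6] = max(1+14-2, 5+8-2, 3+4-2, 7+5-2, 14+1-2, 13+0) = 13
r[7] = max(1+13-2, 5+14-2, 3+8-2, …, 13+1-2, 10+0) = 17
r[8] = max(1+17-2, 5+13-2, 3+14-2, …, 10+1-2, 18+0) = 18
r[9] = max(1+18-2, 5+17-2, 3+13-2, …, 18+1-2, 17+0) = 20
One optimal plan: pieces 5 + 2 + 2 (2 cuts) → €24 − €4 = €20.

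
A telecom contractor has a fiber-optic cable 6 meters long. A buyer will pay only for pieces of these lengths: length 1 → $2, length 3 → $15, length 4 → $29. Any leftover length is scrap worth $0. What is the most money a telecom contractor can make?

33

Build best[k] bottom-up: best[k] = max over allowed piece i of (p[i] + best[k−i]).
best[1] = 2
best[2] = 4  (first piece 1, then best[1]=2)
best[3] = 15
best[4] = 29
best[5] = 31  (first piece 1, then best[4]=29)
best[6] = 33  (first piece 1, then best[5]=31)
One optimal cutting: 4 + 1 + 1 → $33.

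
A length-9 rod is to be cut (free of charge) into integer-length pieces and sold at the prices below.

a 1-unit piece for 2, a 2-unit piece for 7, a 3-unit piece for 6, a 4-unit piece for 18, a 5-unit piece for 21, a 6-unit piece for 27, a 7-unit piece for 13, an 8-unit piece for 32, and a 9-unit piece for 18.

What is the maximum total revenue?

Build r[k] bottom-up: r[k] = max over allowed piece i of (p[i] + r[k−i]).
r[1] = 2
r[2] = 7
r[3] = 9  (first piece 1, then r[2]=7)
r[4] = 18
r[5] = 21
r[6] = 27
r[7] = 29  (first piece 1, then r[6]=27)
r[8] = 36  (first piece 4, then r[4]=18)
r[9] = 39  (first piece 4, then r[5]=21)
One optimal cutting: 5 + 4 → 21 + 18 = 39.

39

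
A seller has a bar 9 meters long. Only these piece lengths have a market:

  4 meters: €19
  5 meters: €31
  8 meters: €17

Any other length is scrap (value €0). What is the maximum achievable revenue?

50

Let best[k] be the best obtainable value from length k. For each k, try every first piece i and keep the best of price[i] + best[k−i].
best[1] = 0
best[2] = 0
best[3] = 0
best[4] = 19
best[5] = max(19+0, 31+0) = 31
best[6] = max(19+0, 31+0) = 31
best[7] = max(19+0, 31+0) = 31
best[8] = max(19+19, 31+0, 17+0) = 38
best[9] = max(19+31, 31+19, 17+0) = 50
One optimal cutting: 5 + 4 → €50.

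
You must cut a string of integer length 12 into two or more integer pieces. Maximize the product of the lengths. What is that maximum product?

81

Let g[k] be the best product for length k (with at least one cut). For each first piece i, the rest contributes max(k−i, g[k−i]).
g[2] = 1·max(1,0) = 1·1 = 1
g[3] = max(1·2, 2·1) = 2
g[4] = max(1·3, 2·2, 3·1) = 4
g[5] = max(1·4, 2·3, 3·2, 4·1) = 6
g[6] = max(1·6, 2·4, 3·3, 4·2, 5·1) = 9
g[7] = max(1·9, 2·6, 3·4, 4·3, 5·2, 6·1) = 12
g[8] = max(1·12, 2·9, 3·6, …, 6·2, 7·1) = 18
g[9] = max(1·18, 2·12, 3·9, …, 7·2, 8·1) = 27
g[10] = max(1·27, 2·18, 3·12, …, 8·2, 9·1) = 36
g[11] = max(1·36, 2·27, 3·18, …, 9·2, 10·1) = 54
g[12] = max(1·54, 2·36, 3·27, …, 10·2, 11·1) = 81
One optimal split: 3 + 3 + 3 + 3; product 3·3·3·3 = 81.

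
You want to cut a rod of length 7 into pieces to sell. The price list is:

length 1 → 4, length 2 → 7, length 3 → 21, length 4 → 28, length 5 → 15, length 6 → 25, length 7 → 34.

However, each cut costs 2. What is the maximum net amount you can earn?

Build v[k] bottom-up: v[k] = max over allowed piece i of (p[i] + v[k−i]) − 2 per cut.
v[1] = 4
v[2] = 7
v[3] = 21
v[4] = 28
v[5] = 30  (first piece 1, then v[4]=28)
v[6] = 40  (first piece 3, then v[3]=21)
v[7] = 47  (first piece 3, then v[4]=28)
One optimal plan: pieces 4 + 3 (1 cut) → 49 − 2 = 47.

47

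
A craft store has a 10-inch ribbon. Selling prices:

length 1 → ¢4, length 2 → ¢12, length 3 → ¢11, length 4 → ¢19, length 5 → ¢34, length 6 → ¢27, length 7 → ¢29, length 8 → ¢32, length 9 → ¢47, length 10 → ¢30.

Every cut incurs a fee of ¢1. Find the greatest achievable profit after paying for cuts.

Let r[k] be the best obtainable value from length k. For each k, try every first piece i and keep the best of price[i] + r[k−i] minus the 1 cut fee when i<k.
r[1] = 4
r[2] = max(4+4-1, 12+0) = 12
r[3] = max(4+12-1, 12+4-1, 11+0) = 15
r[4] = max(4+15-1, 12+12-1, 11+4-1, 19+0) = 23
r[5] = max(4+23-1, 12+15-1, 11+12-1, 19+4-1, 34+0) = 34
r[6] = max(4+34-1, 12+23-1, 11+15-1, 19+12-1, 34+4-1, 27+0) = 37
r[7] = max(4+37-1, 12+34-1, 11+23-1, …, 27+4-1, 29+0) = 45
r[8] = max(4+45-1, 12+37-1, 11+34-1, …, 29+4-1, 32+0) = 48
r[9] = max(4+48-1, 12+45-1, 11+37-1, …, 32+4-1, 47+0) = 56
r[10] = max(4+56-1, 12+48-1, 11+45-1, …, 47+4-1, 30+0) = 67
One optimal plan: pieces 5 + 5 (1 cut) → ¢68 − ¢1 = ¢67.

67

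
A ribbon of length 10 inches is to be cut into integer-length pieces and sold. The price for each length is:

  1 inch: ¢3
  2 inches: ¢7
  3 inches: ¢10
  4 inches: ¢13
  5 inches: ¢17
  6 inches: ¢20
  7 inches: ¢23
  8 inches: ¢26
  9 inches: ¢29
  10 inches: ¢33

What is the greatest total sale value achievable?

35

Build R[k] bottom-up: R[k] = max over allowed piece i of (p[i] + R[k−i]).
R[1] = 3
R[2] = 7
R[3] = 10  (first piece 1, then R[2]=7)
R[4] = 14  (first piece 2, then R[2]=7)
R[5] = 17  (first piece 1, then R[4]=14)
R[6] = 21  (first piece 2, then R[4]=14)
R[7] = 24  (first piece 1, then R[6]=21)
R[8] = 28  (first piece 2, then R[6]=21)
R[9] = 31  (first piece 1, then R[8]=28)
R[10] = 35  (first piece 2, then R[8]=28)
One optimal cutting: 2 + 2 + 2 + 2 + 2 → ¢7 + ¢7 + ¢7 + ¢7 + ¢7 = ¢35.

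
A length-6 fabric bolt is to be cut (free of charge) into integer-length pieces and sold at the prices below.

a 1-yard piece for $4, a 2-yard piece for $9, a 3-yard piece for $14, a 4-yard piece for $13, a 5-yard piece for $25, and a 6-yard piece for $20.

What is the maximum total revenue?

29

Build r[k] bottom-up: r[k] = max over allowed piece i of (p[i] + r[k−i]).
r[1] = 4
r[2] = max(4+4, 9+0) = 9
r[3] = max(4+9, 9+4, 14+0) = 14
r[4] = max(4+14, 9+9, 14+4, 13+0) = 18
r[5] = max(4+18, 9+14, 14+9, 13+4, 25+0) = 25
r[6] = max(4+25, 9+18, 14+14, 13+9, 25+4, 20+0) = 29
One optimal cutting: 5 + 1 → $25 + $4 = $29.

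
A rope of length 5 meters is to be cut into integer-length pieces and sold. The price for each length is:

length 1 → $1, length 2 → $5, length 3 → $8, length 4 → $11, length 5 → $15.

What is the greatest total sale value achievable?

15

Consider every possible first cut. best[k] is the best of p[i]+best[k−i] over all sellable i≤k.
best[1] = 1
best[2] = max(1+1, 5+0) = 5
best[3] = max(1+5, 5+1, 8+0) = 8
best[4] = max(1+8, 5+5, 8+1, 11+0) = 11
best[5] = max(1+11, 5+8, 8+5, 11+1, 15+0) = 15
Best is to sell the whole 5-meter piece uncut for $15.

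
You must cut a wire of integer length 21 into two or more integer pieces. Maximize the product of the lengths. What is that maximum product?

Fill f[k] for k=2..21: at each k try every first piece i and multiply by the better of (k−i) uncut or f[k−i].
f[2] = 1*max(1,0) = 1*1 = 1
f[3] = max(1*2, 2*1) = 2
f[4] = max(1*3, 2*2, 3*1) = 4
f[5] = max(1*4, 2*3, 3*2, 4*1) = 6
f[6] = max(1*6, 2*4, 3*3, 4*2, 5*1) = 9
f[7] = max(1*9, 2*6, 3*4, 4*3, 5*2, 6*1) = 12
f[8] = max(1*12, 2*9, 3*6, …, 6*2, 7*1) = 18
f[9] = max(1*18, 2*12, 3*9, …, 7*2, 8*1) = 27
f[10] = max(1*27, 2*18, 3*12, …, 8*2, 9*1) = 36
f[11] = max(1*36, 2*27, 3*18, …, 9*2, 10*1) = 54
f[12] = max(1*54, 2*36, 3*27, …, 10*2, 11*1) = 81
f[13] = max(1*81, 2*54, 3*36, …, 11*2, 12*1) = 108
f[14] = max(1*108, 2*81, 3*54, …, 12*2, 13*1) = 162
f[15] = max(1*162, 2*108, 3*81, …, 13*2, 14*1) = 243
f[16] = max(1*243, 2*162, 3*108, …, 14*2, 15*1) = 324
f[17] = max(1*324, 2*243, 3*162, …, 15*2, 16*1) = 486
f[18] = max(1*486, 2*324, 3*243, …, 16*2, 17*1) = 729
f[19] = max(1*729, 2*486, 3*324, …, 17*2, 18*1) = 972
f[20] = max(1*972, 2*729, 3*486, …, 18*2, 19*1) = 1458
f[21] = max(1*1458, 2*972, 3*729, …, 19*2, 20*1) = 2187
One optimal split: 3 + 3 + 3 + 3 + 3 + 3 + 3; product 3*3*3*3*3*3*3 = 2187.

2187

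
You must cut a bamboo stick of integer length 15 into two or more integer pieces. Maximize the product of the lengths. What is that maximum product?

Fill g[k] for k=2..15: at each k try every first piece i and multiply by the better of (k−i) uncut or g[k−i].
g[2] = 1×max(1,0) = 1×1 = 1
g[3] = max(1×2, 2×1) = 2
g[4] = max(1×3, 2×2, 3×1) = 4
g[5] = max(1×4, 2×3, 3×2, 4×1) = 6
g[6] = max(1×6, 2×4, 3×3, 4×2, 5×1) = 9
g[7] = max(1×9, 2×6, 3×4, 4×3, 5×2, 6×1) = 12
g[8] = max(1×12, 2×9, 3×6, …, 6×2, 7×1) = 18
g[9] = max(1×18, 2×12, 3×9, …, 7×2, 8×1) = 27
g[10] = max(1×27, 2×18, 3×12, …, 8×2, 9×1) = 36
g[11] = max(1×36, 2×27, 3×18, …, 9×2, 10×1) = 54
g[12] = max(1×54, 2×36, 3×27, …, 10×2, 11×1) = 81
g[13] = max(1×81, 2×54, 3×36, …, 11×2, 12×1) = 108
g[14] = max(1×108, 2×81, 3×54, …, 12×2, 13×1) = 162
g[15] = max(1×162, 2×108, 3×81, …, 13×2, 14×1) = 243
One optimal split: 3 + 3 + 3 + 3 + 3; product 3×3×3×3×3 = 243.

243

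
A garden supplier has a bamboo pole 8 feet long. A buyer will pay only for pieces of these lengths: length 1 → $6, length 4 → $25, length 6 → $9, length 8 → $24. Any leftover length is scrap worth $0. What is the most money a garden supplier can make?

Build best[k] bottom-up: best[k] = max over allowed piece i of (p[i] + best[k−i]).
best[1] = 6
best[2] = 12  (first piece 1, then best[1]=6)
best[3] = 18  (first piece 1, then best[2]=12)
best[4] = max(6+18, 25+0) = 25
best[5] = max(6+25, 25+6) = 31
best[6] = max(6+31, 25+12, 9+0) = 37
best[7] = max(6+37, 25+18, 9+6) = 43
best[8] = max(6+43, 25+25, 9+12, 24+0) = 50
One optimal cutting: 4 + 4 → $50.

50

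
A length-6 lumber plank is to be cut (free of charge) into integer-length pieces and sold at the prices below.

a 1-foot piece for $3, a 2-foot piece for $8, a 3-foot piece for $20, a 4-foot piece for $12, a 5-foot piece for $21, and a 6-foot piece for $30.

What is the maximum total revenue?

40

Build best[k] bottom-up: best[k] = max over allowed piece i of (p[i] + best[k−i]).
best[1] = 3
best[2] = 8
best[3] = 20
best[4] = 23  (first piece 1, then best[3]=20)
best[5] = 28  (first piece 2, then best[3]=20)
best[6] = 40  (first piece 3, then best[3]=20)
One optimal cutting: 3 + 3 → $20 + $20 = $40.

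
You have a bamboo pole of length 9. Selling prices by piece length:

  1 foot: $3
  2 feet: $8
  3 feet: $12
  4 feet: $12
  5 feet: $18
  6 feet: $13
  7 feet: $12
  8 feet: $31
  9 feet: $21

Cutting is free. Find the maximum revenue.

Let v[k] be the best obtainable value from length k. For each k, try every first piece i and keep the best of price[i] + v[k−i].
v[1] = 3
v[2] = 8
v[3] = 12
v[4] = 16  (first piece 2, then v[2]=8)
v[5] = 20  (first piece 2, then v[3]=12)
v[6] = 24  (first piece 2, then v[4]=16)
v[7] = 28  (first piece 2, then v[5]=20)
v[8] = 32  (first piece 2, then v[6]=24)
v[9] = 36  (first piece 2, then v[7]=28)
One optimal cutting: 3 + 2 + 2 + 2 → $12 + $8 + $8 + $8 = $36.

36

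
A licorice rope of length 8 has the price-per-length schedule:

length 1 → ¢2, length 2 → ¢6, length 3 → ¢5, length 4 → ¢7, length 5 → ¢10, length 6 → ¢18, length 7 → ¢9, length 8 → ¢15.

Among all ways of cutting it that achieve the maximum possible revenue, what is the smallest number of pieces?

Build r[k] bottom-up: r[k] = max over allowed piece i of (p[i] + r[k−i]).
r[1] = 2
r[2] = max(2+2, 6+0) = 6
r[3] = max(2+6, 6+2, 5+0) = 8
r[4] = max(2+8, 6+6, 5+2, 7+0) = 12
r[5] = max(2+12, 6+8, 5+6, 7+2, 10+0) = 14
r[6] = max(2+14, 6+12, 5+8, 7+6, 10+2, 18+0) = 18
r[7] = max(2+18, 6+14, 5+12, …, 18+2, 9+0) = 20
r[8] = max(2+20, 6+18, 5+14, …, 9+2, 15+0) = 24
Maximum revenue is ¢24.
Now minimize piece count subject to staying optimal: for each k, pieces[k] = 1 + min over i with p[i]+r[k−i]=r[k] of pieces[k−i].
pieces[5] = 3
pieces[6] = 1
pieces[7] = 2
pieces[8] = 2

2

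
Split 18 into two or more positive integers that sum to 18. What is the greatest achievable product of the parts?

729

Fill g[k] for k=2..18: at each k try every first piece i and multiply by the better of (k−i) uncut or g[k−i].
Small cases: g[2]=1, g[3]=2, g[4]=4, g[5]=6, g[6]=9, g[7]=12, g[8]=18, g[9]=27, g[10]=36, g[11]=54, g[12]=81.
g[13] = 2×max(11,54) = 2×54 = 108
g[14] = 2×max(12,81) = 2×81 = 162
g[15] = 3×max(12,81) = 3×81 = 243
g[16] = 2×max(14,162) = 2×162 = 324
g[17] = 2×max(15,243) = 2×243 = 486
g[18] = 3×max(15,243) = 3×243 = 729
One optimal split: 3 + 3 + 3 + 3 + 3 + 3; product 3×3×3×3×3×3 = 729.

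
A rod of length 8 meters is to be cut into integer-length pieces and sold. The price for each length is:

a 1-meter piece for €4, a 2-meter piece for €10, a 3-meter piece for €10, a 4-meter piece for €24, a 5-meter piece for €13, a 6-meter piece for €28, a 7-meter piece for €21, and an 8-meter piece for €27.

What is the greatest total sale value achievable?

Build R[k] bottom-up: R[k] = max over allowed piece i of (p[i] + R[k−i]).
R[1] = 4
R[2] = 10
R[3] = 14  (first piece 1, then R[2]=10)
R[4] = 24
R[5] = 28  (first piece 1, then R[4]=24)
R[6] = 34  (first piece 2, then R[4]=24)
R[7] = 38  (first piece 1, then R[6]=34)
R[8] = 48  (first piece 4, then R[4]=24)
One optimal cutting: 4 + 4 → €24 + €24 = €48.

48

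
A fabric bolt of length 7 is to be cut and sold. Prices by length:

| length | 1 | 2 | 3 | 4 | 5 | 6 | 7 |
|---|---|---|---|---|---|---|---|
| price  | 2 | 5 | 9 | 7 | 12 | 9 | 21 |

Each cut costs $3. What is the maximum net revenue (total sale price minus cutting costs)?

Let r[k] be the best obtainable value from length k. For each k, try every first piece i and keep the best of price[i] + r[k−i] minus the 3 cut fee when i<k.
r[1] = 2
r[2] = 5
r[3] = 9
r[4] = 8  (first piece 1, then r[3]=9)
r[5] = 12
r[6] = 15  (first piece 3, then r[3]=9)
r[7] = 21
Best is to make no cuts and sell whole for $21.

21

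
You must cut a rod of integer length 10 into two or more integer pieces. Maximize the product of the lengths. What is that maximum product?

Fill f[k] for k=2..10: at each k try every first piece i and multiply by the better of (k−i) uncut or f[k−i].
f[2] = 1*max(1,0) = 1*1 = 1
f[3] = 1*max(2,1) = 1*2 = 2
f[4] = 2*max(2,1) = 2*2 = 4
f[5] = 2*max(3,2) = 2*3 = 6
f[6] = 3*max(3,2) = 3*3 = 9
f[7] = 2*max(5,6) = 2*6 = 12
f[8] = 2*max(6,9) = 2*9 = 18
f[9] = 3*max(6,9) = 3*9 = 27
f[10] = 2*max(8,18) = 2*18 = 36
One optimal split: 3 + 3 + 2 + 2; product 3*3*2*2 = 36.

36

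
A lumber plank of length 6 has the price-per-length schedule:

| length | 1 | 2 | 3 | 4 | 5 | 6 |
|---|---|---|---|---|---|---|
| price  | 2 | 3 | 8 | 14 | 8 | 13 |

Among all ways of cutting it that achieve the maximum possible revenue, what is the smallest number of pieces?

3

Build r[k] bottom-up: r[k] = max over allowed piece i of (p[i] + r[k−i]).
r[1] = 2
r[2] = max(2+2, 3+0) = 4
r[3] = max(2+4, 3+2, 8+0) = 8
r[4] = max(2+8, 3+4, 8+2, 14+0) = 14
r[5] = max(2+14, 3+8, 8+4, 14+2, 8+0) = 16
r[6] = max(2+16, 3+14, 8+8, 14+4, 8+2, 13+0) = 18
Maximum revenue is $18.
Now minimize piece count subject to staying optimal: for each k, pieces[k] = 1 + min over i with p[i]+r[k−i]=r[k] of pieces[k−i].
pieces[3] = 1
pieces[4] = 1
pieces[5] = 2
pieces[6] = 3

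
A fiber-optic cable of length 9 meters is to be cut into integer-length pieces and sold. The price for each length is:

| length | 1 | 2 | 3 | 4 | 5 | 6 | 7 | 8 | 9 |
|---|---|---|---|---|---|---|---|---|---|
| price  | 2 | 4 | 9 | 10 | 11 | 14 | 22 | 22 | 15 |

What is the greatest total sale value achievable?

27

Let R[k] be the best obtainable value from length k. For each k, try every first piece i and keep the best of price[i] + R[k−i].
R[1] = 2
R[2] = 4  (first piece 1, then R[1]=2)
R[3] = 9
R[4] = 11  (first piece 1, then R[3]=9)
R[5] = 13  (first piece 1, then R[4]=11)
R[6] = 18  (first piece 3, then R[3]=9)
R[7] = 22
R[8] = 24  (first piece 1, then R[7]=22)
R[9] = 27  (first piece 3, then R[6]=18)
One optimal cutting: 3 + 3 + 3 → $9 + $9 + $9 = $27.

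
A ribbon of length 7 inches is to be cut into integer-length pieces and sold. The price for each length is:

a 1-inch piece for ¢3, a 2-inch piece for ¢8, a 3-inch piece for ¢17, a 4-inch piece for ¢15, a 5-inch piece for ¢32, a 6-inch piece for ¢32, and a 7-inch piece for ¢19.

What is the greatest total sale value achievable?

40

Consider every possible first cut. R[k] is the best of p[i]+R[k−i] over all sellable i≤k.
R[1] = 3
R[2] = max(3+3, 8+0) = 8
R[3] = max(3+8, 8+3, 17+0) = 17
R[4] = max(3+17, 8+8, 17+3, 15+0) = 20
R[5] = max(3+20, 8+17, 17+8, 15+3, 32+0) = 32
R[6] = max(3+32, 8+20, 17+17, 15+8, 32+3, 32+0) = 35
R[7] = max(3+35, 8+32, 17+20, …, 32+3, 19+0) = 40
One optimal cutting: 5 + 2 → ¢32 + ¢8 = ¢40.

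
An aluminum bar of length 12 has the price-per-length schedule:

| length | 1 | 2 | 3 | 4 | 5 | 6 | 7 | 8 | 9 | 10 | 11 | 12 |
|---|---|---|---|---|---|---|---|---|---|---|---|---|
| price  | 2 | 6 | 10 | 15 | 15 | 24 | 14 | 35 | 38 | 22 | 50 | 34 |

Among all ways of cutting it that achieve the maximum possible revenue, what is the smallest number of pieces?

Build r[k] bottom-up: r[k] = max over allowed piece i of (p[i] + r[k−i]).
r[1] = 2
r[2] = 6
r[3] = 10
r[4] = 15
r[5] = 17  (first piece 1, then r[4]=15)
r[6] = 24
r[7] = 26  (first piece 1, then r[6]=24)
r[8] = 35
r[9] = 38
r[10] = 41  (first piece 2, then r[8]=35)
r[11] = 50
r[12] = 52  (first piece 1, then r[11]=50)
Maximum revenue is $52.
Now minimize piece count subject to staying optimal: for each k, pieces[k] = 1 + min over i with p[i]+r[k−i]=r[k] of pieces[k−i].
pieces[9] = 1
pieces[10] = 2
pieces[11] = 1
pieces[12] = 2

2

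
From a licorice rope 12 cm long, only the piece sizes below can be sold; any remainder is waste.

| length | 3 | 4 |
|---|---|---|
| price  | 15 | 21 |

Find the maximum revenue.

63

Consider every possible first cut. f[k] is the best of p[i]+f[k−i] over all sellable i≤k.
f[1] = 0
f[2] = 0
f[3] = 15
f[4] = max(15+0, 21+0) = 21
f[5] = max(15+0, 21+0) = 21
f[6] = max(15+15, 21+0) = 30
f[7] = max(15+21, 21+15) = 36
f[8] = max(15+21, 21+21) = 42
f[9] = max(15+30, 21+21) = 45
f[10] = max(15+36, 21+30) = 51
f[11] = max(15+42, 21+36) = 57
f[12] = max(15+45, 21+42) = 63
One optimal cutting: 4 + 4 + 4 → ¢63.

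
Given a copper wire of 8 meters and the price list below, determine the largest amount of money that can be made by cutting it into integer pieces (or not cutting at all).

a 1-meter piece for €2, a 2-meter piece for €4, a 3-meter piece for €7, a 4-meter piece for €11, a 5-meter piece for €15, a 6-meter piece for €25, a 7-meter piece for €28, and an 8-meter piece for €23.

30

Build v[k] bottom-up: v[k] = max over allowed piece i of (p[i] + v[k−i]).
v[1] = 2
v[2] = max(2+2, 4+0) = 4
v[3] = max(2+4, 4+2, 7+0) = 7
v[4] = max(2+7, 4+4, 7+2, 11+0) = 11
v[5] = max(2+11, 4+7, 7+4, 11+2, 15+0) = 15
v[6] = max(2+15, 4+11, 7+7, 11+4, 15+2, 25+0) = 25
v[7] = max(2+25, 4+15, 7+11, …, 25+2, 28+0) = 28
v[8] = max(2+28, 4+25, 7+15, …, 28+2, 23+0) = 30
One optimal cutting: 7 + 1 → €28 + €2 = €30.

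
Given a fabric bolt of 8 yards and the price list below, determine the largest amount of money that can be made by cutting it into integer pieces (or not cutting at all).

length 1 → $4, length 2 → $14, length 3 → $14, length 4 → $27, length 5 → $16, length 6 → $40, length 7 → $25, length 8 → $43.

Build R[k] bottom-up: R[k] = max over allowed piece i of (p[i] + R[k−i]).
R[1] = 4
R[2] = max(4+4, 14+0) = 14
R[3] = max(4+14, 14+4, 14+0) = 18
R[4] = max(4+18, 14+14, 14+4, 27+0) = 28
R[5] = max(4+28, 14+18, 14+14, 27+4, 16+0) = 32
R[6] = max(4+32, 14+28, 14+18, 27+14, 16+4, 40+0) = 42
R[7] = max(4+42, 14+32, 14+28, …, 40+4, 25+0) = 46
R[8] = max(4+46, 14+42, 14+32, …, 25+4, 43+0) = 56
One optimal cutting: 2 + 2 + 2 + 2 → $14 + $14 + $14 + $14 = $56.

56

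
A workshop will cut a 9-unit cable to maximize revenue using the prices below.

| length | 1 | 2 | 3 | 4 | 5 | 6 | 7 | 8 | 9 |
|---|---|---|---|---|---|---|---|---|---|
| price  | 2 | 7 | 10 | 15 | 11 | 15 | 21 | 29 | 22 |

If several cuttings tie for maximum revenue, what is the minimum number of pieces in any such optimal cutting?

3

Build r[k] bottom-up: r[k] = max over allowed piece i of (p[i] + r[k−i]).
r[1] = 2
r[2] = max(2+2, 7+0) = 7
r[3] = max(2+7, 7+2, 10+0) = 10
r[4] = max(2+10, 7+7, 10+2, 15+0) = 15
r[5] = max(2+15, 7+10, 10+7, 15+2, 11+0) = 17
r[6] = max(2+17, 7+15, 10+10, 15+7, 11+2, 15+0) = 22
r[7] = max(2+22, 7+17, 10+15, …, 15+2, 21+0) = 25
r[8] = max(2+25, 7+22, 10+17, …, 21+2, 29+0) = 30
r[9] = max(2+30, 7+25, 10+22, …, 29+2, 22+0) = 32
Maximum revenue is $32.
Now minimize piece count subject to staying optimal: for each k, pieces[k] = 1 + min over i with p[i]+r[k−i]=r[k] of pieces[k−i].
pieces[6] = 2
pieces[7] = 2
pieces[8] = 2
pieces[9] = 3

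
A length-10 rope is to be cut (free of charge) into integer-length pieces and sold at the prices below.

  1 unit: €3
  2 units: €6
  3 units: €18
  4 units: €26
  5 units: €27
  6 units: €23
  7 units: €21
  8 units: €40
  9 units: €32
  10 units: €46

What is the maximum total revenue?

Let R[k] be the best obtainable value from length k. For each k, try every first piece i and keep the best of price[i] + R[k−i].
R[1] = 3
R[2] = max(3+3, 6+0) = 6
R[3] = max(3+6, 6+3, 18+0) = 18
R[4] = max(3+18, 6+6, 18+3, 26+0) = 26
R[5] = max(3+26, 6+18, 18+6, 26+3, 27+0) = 29
R[6] = max(3+29, 6+26, 18+18, 26+6, 27+3, 23+0) = 36
R[7] = max(3+36, 6+29, 18+26, …, 23+3, 21+0) = 44
R[8] = max(3+44, 6+36, 18+29, …, 21+3, 40+0) = 52
R[9] = max(3+52, 6+44, 18+36, …, 40+3, 32+0) = 55
R[10] = max(3+55, 6+52, 18+44, …, 32+3, 46+0) = 62
One optimal cutting: 4 + 3 + 3 → €26 + €18 + €18 = €62.

62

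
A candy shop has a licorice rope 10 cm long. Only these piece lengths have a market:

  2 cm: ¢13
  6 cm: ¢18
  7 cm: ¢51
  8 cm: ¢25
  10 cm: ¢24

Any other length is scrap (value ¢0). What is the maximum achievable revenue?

Let f[k] be the best obtainable value from length k. For each k, try every first piece i and keep the best of price[i] + f[k−i].
f[1] = 0
f[2] = 13
f[3] = 13
f[4] = 26  (first piece 2, then f[2]=13)
f[5] = 26
f[6] = 39  (first piece 2, then f[4]=26)
f[7] = 51
f[8] = 52  (first piece 2, then f[6]=39)
f[9] = 64  (first piece 2, then f[7]=51)
f[10] = 65  (first piece 2, then f[8]=52)
One optimal cutting: 2 + 2 + 2 + 2 + 2 → ¢65.

65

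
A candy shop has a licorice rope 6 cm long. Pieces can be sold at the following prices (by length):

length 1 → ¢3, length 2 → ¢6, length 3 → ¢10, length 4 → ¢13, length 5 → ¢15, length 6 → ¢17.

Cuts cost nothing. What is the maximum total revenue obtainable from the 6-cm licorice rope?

Build v[k] bottom-up: v[k] = max over allowed piece i of (p[i] + v[k−i]).
v[1] = 3
v[2] = max(3+3, 6+0) = 6
v[3] = max(3+6, 6+3, 10+0) = 10
v[4] = max(3+10, 6+6, 10+3, 13+0) = 13
v[5] = max(3+13, 6+10, 10+6, 13+3, 15+0) = 16
v[6] = max(3+16, 6+13, 10+10, 13+6, 15+3, 17+0) = 20
One optimal cutting: 3 + 3 → ¢10 + ¢10 = ¢20.

20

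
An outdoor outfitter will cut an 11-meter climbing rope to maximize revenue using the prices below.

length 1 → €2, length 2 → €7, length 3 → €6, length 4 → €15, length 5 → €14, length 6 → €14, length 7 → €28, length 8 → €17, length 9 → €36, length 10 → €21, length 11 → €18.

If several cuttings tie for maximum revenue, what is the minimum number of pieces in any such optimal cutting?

2

Let r[k] be the best obtainable value from length k. For each k, try every first piece i and keep the best of price[i] + r[k−i].
r[1] = 2
r[2] = 7
r[3] = 9  (first piece 1, then r[2]=7)
r[4] = 15
r[5] = 17  (first piece 1, then r[4]=15)
r[6] = 22  (first piece 2, then r[4]=15)
r[7] = 28
r[8] = 30  (first piece 1, then r[7]=28)
r[9] = 36
r[10] = 38  (first piece 1, then r[9]=36)
r[11] = 43  (first piece 2, then r[9]=36)
Maximum revenue is €43.
Now minimize piece count subject to staying optimal: for each k, pieces[k] = 1 + min over i with p[i]+r[k−i]=r[k] of pieces[k−i].
pieces[8] = 2
pieces[9] = 1
pieces[10] = 2
pieces[11] = 2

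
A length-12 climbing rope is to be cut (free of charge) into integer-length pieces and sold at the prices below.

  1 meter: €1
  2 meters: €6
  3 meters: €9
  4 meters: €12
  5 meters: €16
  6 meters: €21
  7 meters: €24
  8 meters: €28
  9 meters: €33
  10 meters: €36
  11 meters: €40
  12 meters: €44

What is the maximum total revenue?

Consider every possible first cut. r[k] is the best of p[i]+r[k−i] over all sellable i≤k.
r[1] = 1
r[2] = max(1+1, 6+0) = 6
r[3] = max(1+6, 6+1, 9+0) = 9
r[4] = max(1+9, 6+6, 9+1, 12+0) = 12
r[5] = max(1+12, 6+9, 9+6, 12+1, 16+0) = 16
r[6] = max(1+16, 6+12, 9+9, 12+6, 16+1, 21+0) = 21
r[7] = max(1+21, 6+16, 9+12, …, 21+1, 24+0) = 24
r[8] = max(1+24, 6+21, 9+16, …, 24+1, 28+0) = 28
r[9] = max(1+28, 6+24, 9+21, …, 28+1, 33+0) = 33
r[10] = max(1+33, 6+28, 9+24, …, 33+1, 36+0) = 36
r[11] = max(1+36, 6+33, 9+28, …, 36+1, 40+0) = 40
r[12] = max(1+40, 6+36, 9+33, …, 40+1, 44+0) = 44
Best is to sell the whole 12-meter piece uncut for €44.

44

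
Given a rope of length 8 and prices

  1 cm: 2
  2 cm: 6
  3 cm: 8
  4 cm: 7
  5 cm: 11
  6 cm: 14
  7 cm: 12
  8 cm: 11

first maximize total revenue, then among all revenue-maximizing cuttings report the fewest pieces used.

4

Let r[k] be the best obtainable value from length k. For each k, try every first piece i and keep the best of price[i] + r[k−i].
r[1] = 2
r[2] = 6
r[3] = 8  (first piece 1, then r[2]=6)
r[4] = 12  (first piece 2, then r[2]=6)
r[5] = 14  (first piece 1, then r[4]=12)
r[6] = 18  (first piece 2, then r[4]=12)
r[7] = 20  (first piece 1, then r[6]=18)
r[8] = 24  (first piece 2, then r[6]=18)
Maximum revenue is 24.
Now minimize piece count subject to staying optimal: for each k, pieces[k] = 1 + min over i with p[i]+r[k−i]=r[k] of pieces[k−i].
pieces[5] = 2
pieces[6] = 3
pieces[7] = 3
pieces[8] = 4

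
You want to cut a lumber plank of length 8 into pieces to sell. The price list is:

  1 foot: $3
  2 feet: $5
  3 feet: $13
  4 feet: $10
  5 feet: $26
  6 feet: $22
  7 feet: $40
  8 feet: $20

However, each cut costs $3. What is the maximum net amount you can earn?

40

Build v[k] bottom-up: v[k] = max over allowed piece i of (p[i] + v[k−i]) − 3 per cut.
v[1] = 3
v[2] = 5
v[3] = 13
v[4] = 13  (first piece 1, then v[3]=13)
v[5] = 26
v[6] = 26  (first piece 1, then v[5]=26)
v[7] = 40
v[8] = 40  (first piece 1, then v[7]=40)
One optimal plan: pieces 7 + 1 (1 cut) → $43 − $3 = $40.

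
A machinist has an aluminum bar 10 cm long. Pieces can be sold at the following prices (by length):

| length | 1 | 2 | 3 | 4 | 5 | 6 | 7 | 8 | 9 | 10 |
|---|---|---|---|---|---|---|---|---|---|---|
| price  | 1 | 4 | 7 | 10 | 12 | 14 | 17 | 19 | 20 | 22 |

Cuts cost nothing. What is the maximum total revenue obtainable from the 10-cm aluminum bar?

Let v[k] be the best obtainable value from length k. For each k, try every first piece i and keep the best of price[i] + v[k−i].
v[1] = 1
v[2] = max(1+1, 4+0) = 4
v[3] = max(1+4, 4+1, 7+0) = 7
v[4] = max(1+7, 4+4, 7+1, 10+0) = 10
v[5] = max(1+10, 4+7, 7+4, 10+1, 12+0) = 12
v[6] = max(1+12, 4+10, 7+7, 10+4, 12+1, 14+0) = 14
v[7] = max(1+14, 4+12, 7+10, …, 14+1, 17+0) = 17
v[8] = max(1+17, 4+14, 7+12, …, 17+1, 19+0) = 20
v[9] = max(1+20, 4+17, 7+14, …, 19+1, 20+0) = 22
v[10] = max(1+22, 4+20, 7+17, …, 20+1, 22+0) = 24
One optimal cutting: 4 + 4 + 2 → $10 + $10 + $4 = $24.

24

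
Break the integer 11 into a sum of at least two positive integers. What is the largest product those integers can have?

54

Define m[k] = max over 1≤i<k of i · max(k−i, m[k−i]); the inner max lets the remainder stay uncut if that's better.
m[2] = 1*max(1,0) = 1*1 = 1
m[3] = max(1*2, 2*1) = 2
m[4] = max(1*3, 2*2, 3*1) = 4
m[5] = max(1*4, 2*3, 3*2, 4*1) = 6
m[6] = max(1*6, 2*4, 3*3, 4*2, 5*1) = 9
m[7] = max(1*9, 2*6, 3*4, 4*3, 5*2, 6*1) = 12
m[8] = max(1*12, 2*9, 3*6, …, 6*2, 7*1) = 18
m[9] = max(1*18, 2*12, 3*9, …, 7*2, 8*1) = 27
m[10] = max(1*27, 2*18, 3*12, …, 8*2, 9*1) = 36
m[11] = max(1*36, 2*27, 3*18, …, 9*2, 10*1) = 54
One optimal split: 3 + 3 + 3 + 2; product 3*3*3*2 = 54.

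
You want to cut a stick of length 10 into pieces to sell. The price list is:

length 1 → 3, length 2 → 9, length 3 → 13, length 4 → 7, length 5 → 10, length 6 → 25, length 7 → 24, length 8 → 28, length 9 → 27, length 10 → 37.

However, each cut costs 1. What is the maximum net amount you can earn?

41

Let v[k] be the best obtainable value from length k. For each k, try every first piece i and keep the best of price[i] + v[k−i] minus the 1 cut fee when i<k.
v[1] = 3
v[2] = 9
v[3] = 13
v[4] = 17  (first piece 2, then v[2]=9)
v[5] = 21  (first piece 2, then v[3]=13)
v[6] = 25  (first piece 2, then v[4]=17)
v[7] = 29  (first piece 2, then v[5]=21)
v[8] = 33  (first piece 2, then v[6]=25)
v[9] = 37  (first piece 2, then v[7]=29)
v[10] = 41  (first piece 2, then v[8]=33)
One optimal plan: pieces 2 + 2 + 2 + 2 + 2 (4 cuts) → 45 − 4 = 41.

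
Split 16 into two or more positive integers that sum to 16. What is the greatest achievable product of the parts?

Fill m[k] for k=2..16: at each k try every first piece i and multiply by the better of (k−i) uncut or m[k−i].
m[2] = 1×max(1,0) = 1×1 = 1
m[3] = 1×max(2,1) = 1×2 = 2
m[4] = 2×max(2,1) = 2×2 = 4
m[5] = 2×max(3,2) = 2×3 = 6
m[6] = 3×max(3,2) = 3×3 = 9
m[7] = 2×max(5,6) = 2×6 = 12
m[8] = 2×max(6,9) = 2×9 = 18
m[9] = 3×max(6,9) = 3×9 = 27
m[10] = 2×max(8,18) = 2×18 = 36
m[11] = 2×max(9,27) = 2×27 = 54
m[12] = 3×max(9,27) = 3×27 = 81
m[13] = 2×max(11,54) = 2×54 = 108
m[14] = 2×max(12,81) = 2×81 = 162
m[15] = 3×max(12,81) = 3×81 = 243
m[16] = 2×max(14,162) = 2×162 = 324
One optimal split: 3 + 3 + 3 + 3 + 2 + 2; product 3×3×3×3×2×2 = 324.

324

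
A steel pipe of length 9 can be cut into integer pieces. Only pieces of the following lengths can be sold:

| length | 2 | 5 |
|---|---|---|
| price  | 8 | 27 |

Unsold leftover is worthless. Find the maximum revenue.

43

Build best[k] bottom-up: best[k] = max over allowed piece i of (p[i] + best[k−i]).
best[1] = 0
best[2] = 8
best[3] = 8
best[4] = 16  (first piece 2, then best[2]=8)
best[5] = 27
best[6] = 27
best[7] = 35  (first piece 2, then best[5]=27)
best[8] = 35
best[9] = 43  (first piece 2, then best[7]=35)
One optimal cutting: 5 + 2 + 2 → $43.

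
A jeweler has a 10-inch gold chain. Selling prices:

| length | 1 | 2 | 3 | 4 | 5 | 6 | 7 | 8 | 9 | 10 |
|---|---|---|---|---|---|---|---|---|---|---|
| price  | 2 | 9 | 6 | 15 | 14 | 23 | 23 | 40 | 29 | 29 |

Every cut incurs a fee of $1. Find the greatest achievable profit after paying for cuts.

48

Build v[k] bottom-up: v[k] = max over allowed piece i of (p[i] + v[k−i]) − 1 per cut.
v[1] = 2
v[2] = 9
v[3] = 10  (first piece 1, then v[2]=9)
v[4] = 17  (first piece 2, then v[2]=9)
v[5] = 18  (first piece 1, then v[4]=17)
v[6] = 25  (first piece 2, then v[4]=17)
v[7] = 26  (first piece 1, then v[6]=25)
v[8] = 40
v[9] = 41  (first piece 1, then v[8]=40)
v[10] = 48  (first piece 2, then v[8]=40)
One optimal plan: pieces 8 + 2 (1 cut) → $49 − $1 = $48.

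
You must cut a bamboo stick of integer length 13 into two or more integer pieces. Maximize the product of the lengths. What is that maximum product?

108

Let g[k] be the best product for length k (with at least one cut). For each first piece i, the rest contributes max(k−i, g[k−i]).
g[2] = 1*max(1,0) = 1*1 = 1
g[3] = max(1*2, 2*1) = 2
g[4] = max(1*3, 2*2, 3*1) = 4
g[5] = max(1*4, 2*3, 3*2, 4*1) = 6
g[6] = max(1*6, 2*4, 3*3, 4*2, 5*1) = 9
g[7] = max(1*9, 2*6, 3*4, 4*3, 5*2, 6*1) = 12
g[8] = max(1*12, 2*9, 3*6, …, 6*2, 7*1) = 18
g[9] = max(1*18, 2*12, 3*9, …, 7*2, 8*1) = 27
g[10] = max(1*27, 2*18, 3*12, …, 8*2, 9*1) = 36
g[11] = max(1*36, 2*27, 3*18, …, 9*2, 10*1) = 54
g[12] = max(1*54, 2*36, 3*27, …, 10*2, 11*1) = 81
g[13] = max(1*81, 2*54, 3*36, …, 11*2, 12*1) = 108
One optimal split: 3 + 3 + 3 + 2 + 2; product 3*3*3*2*2 = 108.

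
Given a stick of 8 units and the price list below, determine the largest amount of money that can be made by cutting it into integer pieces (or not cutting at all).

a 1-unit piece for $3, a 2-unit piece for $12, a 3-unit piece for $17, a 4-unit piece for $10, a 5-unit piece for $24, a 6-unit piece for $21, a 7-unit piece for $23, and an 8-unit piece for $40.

48

Consider every possible first cut. best[k] is the best of p[i]+best[k−i] over all sellable i≤k.
best[1] = 3
best[2] = 12
best[3] = 17
best[4] = 24  (first piece 2, then best[2]=12)
best[5] = 29  (first piece 2, then best[3]=17)
best[6] = 36  (first piece 2, then best[4]=24)
best[7] = 41  (first piece 2, then best[5]=29)
best[8] = 48  (first piece 2, then best[6]=36)
One optimal cutting: 2 + 2 + 2 + 2 → $12 + $12 + $12 + $12 = $48.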